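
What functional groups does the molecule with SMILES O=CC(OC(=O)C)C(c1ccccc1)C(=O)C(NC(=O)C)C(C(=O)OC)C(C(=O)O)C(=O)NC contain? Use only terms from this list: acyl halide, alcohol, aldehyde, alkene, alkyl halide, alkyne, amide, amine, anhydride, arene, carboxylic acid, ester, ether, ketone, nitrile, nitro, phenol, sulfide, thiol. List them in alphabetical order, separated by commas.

Working along the chain:
  OHC: terminal –CHO: carbonyl C bonded to H and C → aldehyde.
  CH(OCOCH3): pendant –OC(=O)CH3: an acyloxy group → ester.
  CH(C6H5): pendant –C6H5: benzene ring → arene.
  CO: –C(=O)– with carbon on both sides → ketone.
  CH(NHCOCH3): pendant –NHC(=O)CH3: N bonded to a carbonyl → amide (not amine).
  CH(COOCH3): pendant –COOCH3: carbonyl C bonded to C and –OCH3 → ester.
  CH(COOH): pendant –COOH: carbonyl C bonded to C and –OH → carboxylic acid.
  CONHCH3: –C(=O)NHCH3: carbonyl C bonded to C and to N → amide (the N is not an amine).

aldehyde, amide, arene, carboxylic acid, ester, ketone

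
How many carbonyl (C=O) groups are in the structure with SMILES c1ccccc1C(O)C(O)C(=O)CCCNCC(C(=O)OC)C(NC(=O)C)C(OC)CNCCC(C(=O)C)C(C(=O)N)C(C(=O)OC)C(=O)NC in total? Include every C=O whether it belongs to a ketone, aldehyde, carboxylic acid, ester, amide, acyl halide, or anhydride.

7

CO: ketone, 1 C=O (running total 1).
CH(COOCH3): ester, 1 C=O (running total 2).
CH(NHCOCH3): amide, 1 C=O (running total 3).
CH(COCH3): ketone, 1 C=O (running total 4).
CH(CONH2): amide, 1 C=O (running total 5).
CH(COOCH3): ester, 1 C=O (running total 6).
CONHCH3: amide, 1 C=O (running total 7).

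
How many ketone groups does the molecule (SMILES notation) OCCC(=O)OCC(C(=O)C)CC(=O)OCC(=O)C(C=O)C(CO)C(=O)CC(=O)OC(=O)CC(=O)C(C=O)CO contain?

HO– on an sp³ carbon → alcohol.
–C(=O)–O–C with C on the carbonyl side → ester.
pendant –COCH3: carbonyl C bonded to two carbons → ketone.
–C(=O)–O–C with C on the carbonyl side → ester.
–C(=O)– with carbon on both sides → ketone.
pendant –CHO: carbonyl C bonded to C and H → aldehyde.
pendant –CH2OH on an sp³ backbone C → alcohol.
–C(=O)– with carbon on both sides → ketone.
two acyl groups sharing one oxygen, –C(=O)–O–C(=O)– → anhydride.
–C(=O)– with carbon on both sides → ketone.
pendant –CHO: carbonyl C bonded to C and H → aldehyde.
–OH on an sp³ carbon → alcohol.
Ketone appears at: CH(COCH3), CO, CO, CO → 4.

4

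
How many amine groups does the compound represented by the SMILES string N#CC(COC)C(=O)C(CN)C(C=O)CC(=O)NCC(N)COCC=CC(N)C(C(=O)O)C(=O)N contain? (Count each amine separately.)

Reading the structure from left to right:
  N≡C: N≡C–: carbon triple-bonded to nitrogen → nitrile.
  CH(CH2OCH3): pendant –CH2OCH3: C–O–C linkage → ether.
  CO: –C(=O)– with carbon on both sides → ketone.
  CH(CH2NH2): pendant –CH2NH2: N on sp³ C, no adjacent C=O → amine.
  CH(CHO): pendant –CHO: carbonyl C bonded to C and H → aldehyde.
  CH2CONHCH2: –C(=O)–N– linkage → amide (the N is not an amine).
  CH(NH2): –NH2 on an sp³ carbon with no adjacent C=O → amine.
  CH2OCH2: C–O–C with sp³ carbons on both sides and no adjacent C=O → ether.
  CH=CH: C=C double bond → alkene.
  CH(NH2): –NH2 on an sp³ carbon with no adjacent C=O → amine.
  CH(COOH): pendant –COOH: carbonyl C bonded to C and –OH → carboxylic acid.
  CONH2: –C(=O)NH2: carbonyl C bonded to C and to N → amide (the N is not a separate amine).
Amine appears at: CH(CH2NH2), CH(NH2), CH(NH2) → 3.

3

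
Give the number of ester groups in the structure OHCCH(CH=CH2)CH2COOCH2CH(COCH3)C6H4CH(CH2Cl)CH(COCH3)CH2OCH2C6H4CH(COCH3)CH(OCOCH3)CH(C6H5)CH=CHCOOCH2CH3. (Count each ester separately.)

terminal –CHO: carbonyl C bonded to H and C → aldehyde.
pendant –CH=CH2: C=C double bond → alkene.
–C(=O)–O–C with C on the carbonyl side → ester.
pendant –COCH3: carbonyl C bonded to two carbons → ketone.
para-disubstituted benzene ring → arene.
pendant –CH2X: halogen on sp³ carbon → alkyl halide.
pendant –COCH3: carbonyl C bonded to two carbons → ketone.
C–O–C with sp³ carbons on both sides and no adjacent C=O → ether.
para-disubstituted benzene ring → arene.
pendant –COCH3: carbonyl C bonded to two carbons → ketone.
pendant –OC(=O)CH3: an acyloxy group → ester.
pendant –C6H5: benzene ring → arene.
C=C double bond → alkene.
–C(=O)OCH2CH3: carbonyl C bonded to C and to –OEt → ester.
Ester appears at: CH2COOCH2, CH(OCOCH3), COOCH2CH3 → 3.

3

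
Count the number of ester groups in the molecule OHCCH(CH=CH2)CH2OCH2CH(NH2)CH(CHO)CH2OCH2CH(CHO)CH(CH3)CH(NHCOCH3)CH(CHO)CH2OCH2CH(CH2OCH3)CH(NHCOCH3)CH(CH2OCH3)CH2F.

0

terminal –CHO: carbonyl C bonded to H and C → aldehyde.
pendant –CH=CH2: C=C double bond → alkene.
C–O–C with sp³ carbons on both sides and no adjacent C=O → ether.
–NH2 on an sp³ carbon with no adjacent C=O → amine.
pendant –CHO: carbonyl C bonded to C and H → aldehyde.
C–O–C with sp³ carbons on both sides and no adjacent C=O → ether.
pendant –CHO: carbonyl C bonded to C and H → aldehyde.
pendant –NHC(=O)CH3: N bonded to a carbonyl → amide (not amine).
pendant –CHO: carbonyl C bonded to C and H → aldehyde.
C–O–C with sp³ carbons on both sides and no adjacent C=O → ether.
pendant –CH2OCH3: C–O–C linkage → ether.
pendant –NHC(=O)CH3: N bonded to a carbonyl → amide (not amine).
pendant –CH2OCH3: C–O–C linkage → ether.
halogen on an sp³ carbon → alkyl halide.
No segment is a ester: CH2OCH2 is ether, not ester; CH2OCH2 is ether, not ester; CH2OCH2 is ether, not ester. → 0.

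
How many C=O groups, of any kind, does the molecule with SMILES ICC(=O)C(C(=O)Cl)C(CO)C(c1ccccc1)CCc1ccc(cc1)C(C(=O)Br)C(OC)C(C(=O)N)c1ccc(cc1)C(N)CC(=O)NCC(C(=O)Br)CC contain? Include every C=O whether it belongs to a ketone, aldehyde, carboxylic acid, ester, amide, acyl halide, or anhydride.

6

CO: ketone, 1 C=O (running total 1).
CH(COCl): acyl halide, 1 C=O (running total 2).
CH(COBr): acyl halide, 1 C=O (running total 3).
CH(CONH2): amide, 1 C=O (running total 4).
CH2CONHCH2: amide, 1 C=O (running total 5).
CH(COBr): acyl halide, 1 C=O (running total 6).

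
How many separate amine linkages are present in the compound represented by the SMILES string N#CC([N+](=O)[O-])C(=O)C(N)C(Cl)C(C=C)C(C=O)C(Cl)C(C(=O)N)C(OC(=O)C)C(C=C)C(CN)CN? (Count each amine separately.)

Taking each segment in turn:
  N≡C: N≡C–: carbon triple-bonded to nitrogen → nitrile.
  CH(NO2): –NO2 on an sp³ carbon → nitro (the N=O is not a carbonyl).
  CO: –C(=O)– with carbon on both sides → ketone.
  CH(NH2): –NH2 on an sp³ carbon with no adjacent C=O → amine.
  CH(Cl): halogen on an sp³ carbon → alkyl halide.
  CH(CH=CH2): pendant –CH=CH2: C=C double bond → alkene.
  CH(CHO): pendant –CHO: carbonyl C bonded to C and H → aldehyde.
  CH(Cl): halogen on an sp³ carbon → alkyl halide.
  CH(CONH2): pendant –CONH2: carbonyl C bonded to C and N → amide.
  CH(OCOCH3): pendant –OC(=O)CH3: an acyloxy group → ester.
  CH(CH=CH2): pendant –CH=CH2: C=C double bond → alkene.
  CH(CH2NH2): pendant –CH2NH2: N on sp³ C, no adjacent C=O → amine.
  CH2NH2: –NH2 on an sp³ carbon with no adjacent C=O → amine.
Amine appears at: CH(NH2), CH(CH2NH2), CH2NH2 → 3.

3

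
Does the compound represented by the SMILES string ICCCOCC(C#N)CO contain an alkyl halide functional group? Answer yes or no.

Working along the chain:
  ICH2: halogen on an sp³ carbon → alkyl halide.
  CH2OCH2: C–O–C with sp³ carbons on both sides and no adjacent C=O → ether.
  CH(CN): pendant –C≡N: nitrile.
  CH2OH: –OH on an sp³ carbon → alcohol.
The ICH2 segment supplies the alkyl halide: halogen on an sp³ carbon → alkyl halide.

yes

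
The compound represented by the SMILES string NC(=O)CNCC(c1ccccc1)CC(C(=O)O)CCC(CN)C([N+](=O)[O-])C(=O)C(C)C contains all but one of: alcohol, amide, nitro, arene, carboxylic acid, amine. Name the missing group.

nitro: present (CH(NO2) — –NO2 on an sp³ carbon → nitro (the N=O is not a carbonyl)).
amide: present (H2NCO — –C(=O)NH2: carbonyl C bonded to C and to N → amide (the N is not a separate amine)).
arene: present (CH(C6H5) — pendant –C6H5: benzene ring → arene).
carboxylic acid: present (CH(COOH) — pendant –COOH: carbonyl C bonded to C and –OH → carboxylic acid).
amine: present (CH2NHCH2 — C–N–C with sp³ carbons and no adjacent C=O → amine (secondary)).
alcohol: absent. In CH(COOH), the –OH sits on a carbonyl carbon, making it part of a carboxylic acid, not an alcohol.

alcohol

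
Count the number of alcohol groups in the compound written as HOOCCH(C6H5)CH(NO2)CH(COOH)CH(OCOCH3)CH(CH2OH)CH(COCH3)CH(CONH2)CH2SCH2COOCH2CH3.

1

Taking each segment in turn:
  HOOC: –COOH: carbonyl C bonded to –OH and C → carboxylic acid (the –OH is not a separate alcohol).
  CH(C6H5): pendant –C6H5: benzene ring → arene.
  CH(NO2): –NO2 on an sp³ carbon → nitro (the N=O is not a carbonyl).
  CH(COOH): pendant –COOH: carbonyl C bonded to C and –OH → carboxylic acid.
  CH(OCOCH3): pendant –OC(=O)CH3: an acyloxy group → ester.
  CH(CH2OH): pendant –CH2OH on an sp³ backbone C → alcohol.
  CH(COCH3): pendant –COCH3: carbonyl C bonded to two carbons → ketone.
  CH(CONH2): pendant –CONH2: carbonyl C bonded to C and N → amide.
  CH2SCH2: C–S–C linkage → sulfide (thioether).
  COOCH2CH3: –C(=O)OCH2CH3: carbonyl C bonded to C and to –OEt → ester.
Alcohol appears at: CH(CH2OH) → 1.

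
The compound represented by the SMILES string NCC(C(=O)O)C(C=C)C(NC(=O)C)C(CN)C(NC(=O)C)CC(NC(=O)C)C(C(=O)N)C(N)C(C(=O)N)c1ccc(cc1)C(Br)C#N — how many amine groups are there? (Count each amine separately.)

–NH2 on an sp³ carbon with no adjacent C=O → amine.
pendant –COOH: carbonyl C bonded to C and –OH → carboxylic acid.
pendant –CH=CH2: C=C double bond → alkene.
pendant –NHC(=O)CH3: N bonded to a carbonyl → amide (not amine).
pendant –CH2NH2: N on sp³ C, no adjacent C=O → amine.
pendant –NHC(=O)CH3: N bonded to a carbonyl → amide (not amine).
pendant –NHC(=O)CH3: N bonded to a carbonyl → amide (not amine).
pendant –CONH2: carbonyl C bonded to C and N → amide.
–NH2 on an sp³ carbon with no adjacent C=O → amine.
pendant –CONH2: carbonyl C bonded to C and N → amide.
para-disubstituted benzene ring → arene.
halogen on an sp³ carbon → alkyl halide.
–C≡N: carbon triple-bonded to nitrogen → nitrile.
Amine appears at: H2NCH2, CH(CH2NH2), CH(NH2) → 3.

3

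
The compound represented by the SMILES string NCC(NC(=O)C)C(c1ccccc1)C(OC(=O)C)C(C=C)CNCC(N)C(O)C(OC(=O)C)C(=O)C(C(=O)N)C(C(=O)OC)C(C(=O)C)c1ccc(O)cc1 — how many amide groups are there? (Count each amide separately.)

2

Reading the structure from left to right:
  H2NCH2: –NH2 on an sp³ carbon with no adjacent C=O → amine.
  CH(NHCOCH3): pendant –NHC(=O)CH3: N bonded to a carbonyl → amide (not amine).
  CH(C6H5): pendant –C6H5: benzene ring → arene.
  CH(OCOCH3): pendant –OC(=O)CH3: an acyloxy group → ester.
  CH(CH=CH2): pendant –CH=CH2: C=C double bond → alkene.
  CH2NHCH2: C–N–C with sp³ carbons and no adjacent C=O → amine (secondary).
  CH(NH2): –NH2 on an sp³ carbon with no adjacent C=O → amine.
  CH(OH): –OH on an sp³ carbon → alcohol (secondary).
  CH(OCOCH3): pendant –OC(=O)CH3: an acyloxy group → ester.
  CO: –C(=O)– with carbon on both sides → ketone.
  CH(CONH2): pendant –CONH2: carbonyl C bonded to C and N → amide.
  CH(COOCH3): pendant –COOCH3: carbonyl C bonded to C and –OCH3 → ester.
  CH(COCH3): pendant –COCH3: carbonyl C bonded to two carbons → ketone.
  C6H4OH: –OH attached directly to an aromatic ring → phenol (not alcohol); the ring itself is an arene.
Amide appears at: CH(NHCOCH3), CH(CONH2) → 2.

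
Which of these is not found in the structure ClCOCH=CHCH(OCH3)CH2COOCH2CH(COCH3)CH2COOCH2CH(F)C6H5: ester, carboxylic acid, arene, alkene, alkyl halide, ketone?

carboxylic acid

alkyl halide: present (CH(F) — halogen on an sp³ carbon → alkyl halide).
ketone: present (CH(COCH3) — pendant –COCH3: carbonyl C bonded to two carbons → ketone).
alkene: present (CH=CH — C=C double bond → alkene).
ester: present (CH2COOCH2 — –C(=O)–O–C with C on the carbonyl side → ester).
arene: present (C6H5 — –C6H5 phenyl ring → arene).
carboxylic acid: absent. In CH2COOCH2, the acyl oxygen is bonded to carbon (–O–C), not to H, so this is an ester.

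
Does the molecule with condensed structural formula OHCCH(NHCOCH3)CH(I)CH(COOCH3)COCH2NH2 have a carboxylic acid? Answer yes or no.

no

Working along the chain:
  OHC: terminal –CHO: carbonyl C bonded to H and C → aldehyde.
  CH(NHCOCH3): pendant –NHC(=O)CH3: N bonded to a carbonyl → amide (not amine).
  CH(I): halogen on an sp³ carbon → alkyl halide.
  CH(COOCH3): pendant –COOCH3: carbonyl C bonded to C and –OCH3 → ester.
  CO: –C(=O)– with carbon on both sides → ketone.
  CH2NH2: –NH2 on an sp³ carbon with no adjacent C=O → amine.
In CH(COOCH3), the acyl oxygen is bonded to carbon (–O–C), not to H, so this is an ester. In CH(NHCOCH3), the carbonyl is bonded to nitrogen, not to –OH; that is an amide.
The groups actually present are: aldehyde, alkyl halide, amide, amine, ester, ketone.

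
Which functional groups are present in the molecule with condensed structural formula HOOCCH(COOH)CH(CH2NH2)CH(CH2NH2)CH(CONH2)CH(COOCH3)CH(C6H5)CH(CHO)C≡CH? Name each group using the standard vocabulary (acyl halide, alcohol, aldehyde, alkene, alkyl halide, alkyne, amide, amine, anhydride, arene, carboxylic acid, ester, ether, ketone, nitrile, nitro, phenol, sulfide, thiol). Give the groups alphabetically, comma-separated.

aldehyde, alkyne, amide, amine, arene, carboxylic acid, ester

–COOH: carbonyl C bonded to –OH and C → carboxylic acid (the –OH is not a separate alcohol).
pendant –COOH: carbonyl C bonded to C and –OH → carboxylic acid.
pendant –CH2NH2: N on sp³ C, no adjacent C=O → amine.
pendant –CH2NH2: N on sp³ C, no adjacent C=O → amine.
pendant –CONH2: carbonyl C bonded to C and N → amide.
pendant –COOCH3: carbonyl C bonded to C and –OCH3 → ester.
pendant –C6H5: benzene ring → arene.
pendant –CHO: carbonyl C bonded to C and H → aldehyde.
C≡C triple bond → alkyne.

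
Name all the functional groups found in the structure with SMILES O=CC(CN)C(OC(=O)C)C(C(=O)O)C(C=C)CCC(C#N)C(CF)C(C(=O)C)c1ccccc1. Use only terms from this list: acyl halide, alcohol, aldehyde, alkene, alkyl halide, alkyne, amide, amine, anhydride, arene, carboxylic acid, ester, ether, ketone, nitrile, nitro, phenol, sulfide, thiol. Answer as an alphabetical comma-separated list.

aldehyde, alkene, alkyl halide, amine, arene, carboxylic acid, ester, ketone, nitrile

terminal –CHO: carbonyl C bonded to H and C → aldehyde.
pendant –CH2NH2: N on sp³ C, no adjacent C=O → amine.
pendant –OC(=O)CH3: an acyloxy group → ester.
pendant –COOH: carbonyl C bonded to C and –OH → carboxylic acid.
pendant –CH=CH2: C=C double bond → alkene.
pendant –C≡N: nitrile.
pendant –CH2X: halogen on sp³ carbon → alkyl halide.
pendant –COCH3: carbonyl C bonded to two carbons → ketone.
–C6H5 phenyl ring → arene.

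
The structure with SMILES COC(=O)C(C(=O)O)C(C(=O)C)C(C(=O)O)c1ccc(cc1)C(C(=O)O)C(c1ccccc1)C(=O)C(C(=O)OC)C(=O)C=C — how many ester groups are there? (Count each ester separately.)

Reading the structure from left to right:
  CH3OOC: CH3O–C(=O)–: carbonyl C bonded to C and to –OCH3 → ester (not ketone + ether).
  CH(COOH): pendant –COOH: carbonyl C bonded to C and –OH → carboxylic acid.
  CH(COCH3): pendant –COCH3: carbonyl C bonded to two carbons → ketone.
  CH(COOH): pendant –COOH: carbonyl C bonded to C and –OH → carboxylic acid.
  C6H4: para-disubstituted benzene ring → arene.
  CH(COOH): pendant –COOH: carbonyl C bonded to C and –OH → carboxylic acid.
  CH(C6H5): pendant –C6H5: benzene ring → arene.
  CO: –C(=O)– with carbon on both sides → ketone.
  CH(COOCH3): pendant –COOCH3: carbonyl C bonded to C and –OCH3 → ester.
  CO: –C(=O)– with carbon on both sides → ketone.
  CH=CH2: C=C double bond → alkene.
Ester appears at: CH3OOC, CH(COOCH3) → 2.

2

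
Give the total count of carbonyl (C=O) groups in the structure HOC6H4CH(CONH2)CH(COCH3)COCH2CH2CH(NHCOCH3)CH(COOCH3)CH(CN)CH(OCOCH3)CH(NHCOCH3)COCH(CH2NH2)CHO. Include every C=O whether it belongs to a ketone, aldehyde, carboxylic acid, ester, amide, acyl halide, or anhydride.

CH(CONH2): amide, 1 C=O (running total 1).
CH(COCH3): ketone, 1 C=O (running total 2).
CO: ketone, 1 C=O (running total 3).
CH(NHCOCH3): amide, 1 C=O (running total 4).
CH(COOCH3): ester, 1 C=O (running total 5).
CH(OCOCH3): ester, 1 C=O (running total 6).
CH(NHCOCH3): amide, 1 C=O (running total 7).
CO: ketone, 1 C=O (running total 8).
CHO: aldehyde, 1 C=O (running total 9).

9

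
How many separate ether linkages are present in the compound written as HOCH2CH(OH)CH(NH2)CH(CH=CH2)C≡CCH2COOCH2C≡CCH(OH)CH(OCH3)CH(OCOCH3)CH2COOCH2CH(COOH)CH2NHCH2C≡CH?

HO– on an sp³ carbon → alcohol.
–OH on an sp³ carbon → alcohol (secondary).
–NH2 on an sp³ carbon with no adjacent C=O → amine.
pendant –CH=CH2: C=C double bond → alkene.
C≡C triple bond → alkyne.
–C(=O)–O–C with C on the carbonyl side → ester.
C≡C triple bond → alkyne.
–OH on an sp³ carbon → alcohol (secondary).
pendant –OCH3: C–O–C with sp³ C, no adjacent C=O → ether.
pendant –OC(=O)CH3: an acyloxy group → ester.
–C(=O)–O–C with C on the carbonyl side → ester.
pendant –COOH: carbonyl C bonded to C and –OH → carboxylic acid.
C–N–C with sp³ carbons and no adjacent C=O → amine (secondary).
C≡C triple bond → alkyne.
Ether appears at: CH(OCH3) → 1.

1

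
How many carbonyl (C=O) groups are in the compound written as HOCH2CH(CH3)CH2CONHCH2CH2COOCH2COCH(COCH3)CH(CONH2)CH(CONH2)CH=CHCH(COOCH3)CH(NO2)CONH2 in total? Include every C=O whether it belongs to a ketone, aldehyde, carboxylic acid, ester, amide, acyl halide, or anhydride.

8

CH2CONHCH2: amide, 1 C=O (running total 1).
CH2COOCH2: ester, 1 C=O (running total 2).
CO: ketone, 1 C=O (running total 3).
CH(COCH3): ketone, 1 C=O (running total 4).
CH(CONH2): amide, 1 C=O (running total 5).
CH(CONH2): amide, 1 C=O (running total 6).
CH(COOCH3): ester, 1 C=O (running total 7).
CONH2: amide, 1 C=O (running total 8).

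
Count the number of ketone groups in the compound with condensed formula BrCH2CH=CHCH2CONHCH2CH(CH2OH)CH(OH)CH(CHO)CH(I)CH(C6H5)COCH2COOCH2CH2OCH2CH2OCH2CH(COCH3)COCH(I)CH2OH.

Reading the structure from left to right:
  BrCH2: halogen on an sp³ carbon → alkyl halide.
  CH=CH: C=C double bond → alkene.
  CH2CONHCH2: –C(=O)–N– linkage → amide (the N is not an amine).
  CH(CH2OH): pendant –CH2OH on an sp³ backbone C → alcohol.
  CH(OH): –OH on an sp³ carbon → alcohol (secondary).
  CH(CHO): pendant –CHO: carbonyl C bonded to C and H → aldehyde.
  CH(I): halogen on an sp³ carbon → alkyl halide.
  CH(C6H5): pendant –C6H5: benzene ring → arene.
  CO: –C(=O)– with carbon on both sides → ketone.
  CH2COOCH2: –C(=O)–O–C with C on the carbonyl side → ester.
  CH2OCH2: C–O–C with sp³ carbons on both sides and no adjacent C=O → ether.
  CH2OCH2: C–O–C with sp³ carbons on both sides and no adjacent C=O → ether.
  CH(COCH3): pendant –COCH3: carbonyl C bonded to two carbons → ketone.
  CO: –C(=O)– with carbon on both sides → ketone.
  CH(I): halogen on an sp³ carbon → alkyl halide.
  CH2OH: –OH on an sp³ carbon → alcohol.
Ketone appears at: CO, CH(COCH3), CO → 3.

3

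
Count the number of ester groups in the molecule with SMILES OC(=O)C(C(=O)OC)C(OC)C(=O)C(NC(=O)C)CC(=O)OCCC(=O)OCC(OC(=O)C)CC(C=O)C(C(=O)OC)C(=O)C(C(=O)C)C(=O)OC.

6

–COOH: carbonyl C bonded to –OH and C → carboxylic acid (the –OH is not a separate alcohol).
pendant –COOCH3: carbonyl C bonded to C and –OCH3 → ester.
pendant –OCH3: C–O–C with sp³ C, no adjacent C=O → ether.
–C(=O)– with carbon on both sides → ketone.
pendant –NHC(=O)CH3: N bonded to a carbonyl → amide (not amine).
–C(=O)–O–C with C on the carbonyl side → ester.
–C(=O)–O–C with C on the carbonyl side → ester.
pendant –OC(=O)CH3: an acyloxy group → ester.
pendant –CHO: carbonyl C bonded to C and H → aldehyde.
pendant –COOCH3: carbonyl C bonded to C and –OCH3 → ester.
–C(=O)– with carbon on both sides → ketone.
pendant –COCH3: carbonyl C bonded to two carbons → ketone.
–C(=O)OCH3: carbonyl C bonded to C and to –OCH3 → ester (not ketone + ether).
Ester appears at: CH(COOCH3), CH2COOCH2, CH2COOCH2, CH(OCOCH3), CH(COOCH3), COOCH3 → 6.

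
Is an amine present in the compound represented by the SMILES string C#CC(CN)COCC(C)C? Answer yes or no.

C≡C triple bond → alkyne.
pendant –CH2NH2: N on sp³ C, no adjacent C=O → amine.
C–O–C with sp³ carbons on both sides and no adjacent C=O → ether.
The CH(CH2NH2) segment supplies the amine: pendant –CH2NH2: N on sp³ C, no adjacent C=O → amine.

yes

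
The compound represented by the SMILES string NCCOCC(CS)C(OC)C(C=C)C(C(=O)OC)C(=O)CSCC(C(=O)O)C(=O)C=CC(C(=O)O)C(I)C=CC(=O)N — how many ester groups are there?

Taking each segment in turn:
  H2NCH2: –NH2 on an sp³ carbon with no adjacent C=O → amine.
  CH2OCH2: C–O–C with sp³ carbons on both sides and no adjacent C=O → ether.
  CH(CH2SH): pendant –CH2SH → thiol.
  CH(OCH3): pendant –OCH3: C–O–C with sp³ C, no adjacent C=O → ether.
  CH(CH=CH2): pendant –CH=CH2: C=C double bond → alkene.
  CH(COOCH3): pendant –COOCH3: carbonyl C bonded to C and –OCH3 → ester.
  CO: –C(=O)– with carbon on both sides → ketone.
  CH2SCH2: C–S–C linkage → sulfide (thioether).
  CH(COOH): pendant –COOH: carbonyl C bonded to C and –OH → carboxylic acid.
  CO: –C(=O)– with carbon on both sides → ketone.
  CH=CH: C=C double bond → alkene.
  CH(COOH): pendant –COOH: carbonyl C bonded to C and –OH → carboxylic acid.
  CH(I): halogen on an sp³ carbon → alkyl halide.
  CH=CH: C=C double bond → alkene.
  CONH2: –C(=O)NH2: carbonyl C bonded to C and to N → amide (the N is not a separate amine).
Ester appears at: CH(COOCH3) → 1.

1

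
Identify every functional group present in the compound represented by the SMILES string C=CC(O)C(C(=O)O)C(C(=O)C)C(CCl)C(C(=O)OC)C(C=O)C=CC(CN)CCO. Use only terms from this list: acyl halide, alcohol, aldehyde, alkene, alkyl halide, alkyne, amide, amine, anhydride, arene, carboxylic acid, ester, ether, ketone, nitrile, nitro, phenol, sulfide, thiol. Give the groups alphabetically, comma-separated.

alcohol, aldehyde, alkene, alkyl halide, amine, carboxylic acid, ester, ketone

C=C double bond → alkene.
–OH on an sp³ carbon → alcohol (secondary).
pendant –COOH: carbonyl C bonded to C and –OH → carboxylic acid.
pendant –COCH3: carbonyl C bonded to two carbons → ketone.
pendant –CH2X: halogen on sp³ carbon → alkyl halide.
pendant –COOCH3: carbonyl C bonded to C and –OCH3 → ester.
pendant –CHO: carbonyl C bonded to C and H → aldehyde.
C=C double bond → alkene.
pendant –CH2NH2: N on sp³ C, no adjacent C=O → amine.
–OH on an sp³ carbon → alcohol.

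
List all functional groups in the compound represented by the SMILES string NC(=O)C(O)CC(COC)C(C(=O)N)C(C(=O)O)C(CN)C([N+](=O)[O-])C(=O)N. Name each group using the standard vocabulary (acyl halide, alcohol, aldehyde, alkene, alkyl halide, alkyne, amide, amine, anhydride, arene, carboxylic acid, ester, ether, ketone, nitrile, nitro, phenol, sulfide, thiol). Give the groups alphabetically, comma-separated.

alcohol, amide, amine, carboxylic acid, ether, nitro

–C(=O)NH2: carbonyl C bonded to C and to N → amide (the N is not a separate amine).
–OH on an sp³ carbon → alcohol (secondary).
pendant –CH2OCH3: C–O–C linkage → ether.
pendant –CONH2: carbonyl C bonded to C and N → amide.
pendant –COOH: carbonyl C bonded to C and –OH → carboxylic acid.
pendant –CH2NH2: N on sp³ C, no adjacent C=O → amine.
–NO2 on an sp³ carbon → nitro (the N=O is not a carbonyl).
–C(=O)NH2: carbonyl C bonded to C and to N → amide (the N is not a separate amine).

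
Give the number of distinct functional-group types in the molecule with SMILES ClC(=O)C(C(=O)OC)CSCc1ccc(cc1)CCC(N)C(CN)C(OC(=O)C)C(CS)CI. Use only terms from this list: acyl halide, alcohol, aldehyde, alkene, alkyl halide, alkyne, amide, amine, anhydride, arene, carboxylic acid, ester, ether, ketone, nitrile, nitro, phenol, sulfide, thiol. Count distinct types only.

–C(=O)Cl: carbonyl C bonded to C and to a halogen → acyl halide (not alkyl halide).
pendant –COOCH3: carbonyl C bonded to C and –OCH3 → ester.
C–S–C linkage → sulfide (thioether).
para-disubstituted benzene ring → arene.
–NH2 on an sp³ carbon with no adjacent C=O → amine.
pendant –CH2NH2: N on sp³ C, no adjacent C=O → amine.
pendant –OC(=O)CH3: an acyloxy group → ester.
pendant –CH2SH → thiol.
halogen on an sp³ carbon → alkyl halide.
Distinct types present: acyl halide, alkyl halide, amine, arene, ester, sulfide, thiol.

7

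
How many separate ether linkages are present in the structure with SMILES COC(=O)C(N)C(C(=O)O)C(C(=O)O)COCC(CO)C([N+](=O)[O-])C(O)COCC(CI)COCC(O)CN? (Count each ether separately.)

CH3O–C(=O)–: carbonyl C bonded to C and to –OCH3 → ester (not ketone + ether).
–NH2 on an sp³ carbon with no adjacent C=O → amine.
pendant –COOH: carbonyl C bonded to C and –OH → carboxylic acid.
pendant –COOH: carbonyl C bonded to C and –OH → carboxylic acid.
C–O–C with sp³ carbons on both sides and no adjacent C=O → ether.
pendant –CH2OH on an sp³ backbone C → alcohol.
–NO2 on an sp³ carbon → nitro (the N=O is not a carbonyl).
–OH on an sp³ carbon → alcohol (secondary).
C–O–C with sp³ carbons on both sides and no adjacent C=O → ether.
pendant –CH2X: halogen on sp³ carbon → alkyl halide.
C–O–C with sp³ carbons on both sides and no adjacent C=O → ether.
–OH on an sp³ carbon → alcohol (secondary).
–NH2 on an sp³ carbon with no adjacent C=O → amine.
Ether appears at: CH2OCH2, CH2OCH2, CH2OCH2 → 3.

3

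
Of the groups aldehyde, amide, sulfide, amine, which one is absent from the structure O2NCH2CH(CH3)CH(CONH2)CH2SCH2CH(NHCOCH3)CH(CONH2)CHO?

amine

amide: present (CH(CONH2) — pendant –CONH2: carbonyl C bonded to C and N → amide).
sulfide: present (CH2SCH2 — C–S–C linkage → sulfide (thioether)).
aldehyde: present (CHO — terminal –CHO: carbonyl C bonded to H and C → aldehyde).
amine: absent. In each of CH(CONH2) and CH(NHCOCH3), the nitrogen is bonded directly to a carbonyl carbon, making it part of an amide, not a free amine.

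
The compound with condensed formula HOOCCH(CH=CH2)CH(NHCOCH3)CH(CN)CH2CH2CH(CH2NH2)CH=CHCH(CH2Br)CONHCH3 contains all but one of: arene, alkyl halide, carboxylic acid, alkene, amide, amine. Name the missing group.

alkyl halide: present (CH(CH2Br) — pendant –CH2X: halogen on sp³ carbon → alkyl halide).
amine: present (CH(CH2NH2) — pendant –CH2NH2: N on sp³ C, no adjacent C=O → amine).
carboxylic acid: present (HOOC — –COOH: carbonyl C bonded to –OH and C → carboxylic acid (the –OH is not a separate alcohol)).
alkene: present (CH(CH=CH2) — pendant –CH=CH2: C=C double bond → alkene).
amide: present (CH(NHCOCH3) — pendant –NHC(=O)CH3: N bonded to a carbonyl → amide (not amine)).
arene: no segment matches this pattern.

arene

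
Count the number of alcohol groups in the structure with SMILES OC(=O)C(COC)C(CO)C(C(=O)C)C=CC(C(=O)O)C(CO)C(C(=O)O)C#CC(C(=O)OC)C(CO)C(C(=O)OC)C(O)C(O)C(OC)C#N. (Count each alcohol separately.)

5

Taking each segment in turn:
  HOOC: –COOH: carbonyl C bonded to –OH and C → carboxylic acid (the –OH is not a separate alcohol).
  CH(CH2OCH3): pendant –CH2OCH3: C–O–C linkage → ether.
  CH(CH2OH): pendant –CH2OH on an sp³ backbone C → alcohol.
  CH(COCH3): pendant –COCH3: carbonyl C bonded to two carbons → ketone.
  CH=CH: C=C double bond → alkene.
  CH(COOH): pendant –COOH: carbonyl C bonded to C and –OH → carboxylic acid.
  CH(CH2OH): pendant –CH2OH on an sp³ backbone C → alcohol.
  CH(COOH): pendant –COOH: carbonyl C bonded to C and –OH → carboxylic acid.
  C≡C: C≡C triple bond → alkyne.
  CH(COOCH3): pendant –COOCH3: carbonyl C bonded to C and –OCH3 → ester.
  CH(CH2OH): pendant –CH2OH on an sp³ backbone C → alcohol.
  CH(COOCH3): pendant –COOCH3: carbonyl C bonded to C and –OCH3 → ester.
  CH(OH): –OH on an sp³ carbon → alcohol (secondary).
  CH(OH): –OH on an sp³ carbon → alcohol (secondary).
  CH(OCH3): pendant –OCH3: C–O–C with sp³ C, no adjacent C=O → ether.
  CN: –C≡N: carbon triple-bonded to nitrogen → nitrile.
Alcohol appears at: CH(CH2OH), CH(CH2OH), CH(CH2OH), CH(OH), CH(OH) → 5.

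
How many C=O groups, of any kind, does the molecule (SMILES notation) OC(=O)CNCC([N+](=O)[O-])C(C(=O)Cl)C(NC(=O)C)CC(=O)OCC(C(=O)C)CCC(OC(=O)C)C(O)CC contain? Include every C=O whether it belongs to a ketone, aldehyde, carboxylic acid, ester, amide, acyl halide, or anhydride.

6

HOOC: carboxylic acid, 1 C=O (running total 1).
CH(COCl): acyl halide, 1 C=O (running total 2).
CH(NHCOCH3): amide, 1 C=O (running total 3).
CH2COOCH2: ester, 1 C=O (running total 4).
CH(COCH3): ketone, 1 C=O (running total 5).
CH(OCOCH3): ester, 1 C=O (running total 6).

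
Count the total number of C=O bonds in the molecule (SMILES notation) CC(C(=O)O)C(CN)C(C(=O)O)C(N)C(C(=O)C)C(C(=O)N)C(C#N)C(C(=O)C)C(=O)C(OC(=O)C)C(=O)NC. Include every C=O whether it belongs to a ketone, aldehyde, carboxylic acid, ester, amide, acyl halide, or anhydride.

CH(COOH): carboxylic acid, 1 C=O (running total 1).
CH(COOH): carboxylic acid, 1 C=O (running total 2).
CH(COCH3): ketone, 1 C=O (running total 3).
CH(CONH2): amide, 1 C=O (running total 4).
CH(COCH3): ketone, 1 C=O (running total 5).
CO: ketone, 1 C=O (running total 6).
CH(OCOCH3): ester, 1 C=O (running total 7).
CONHCH3: amide, 1 C=O (running total 8).

8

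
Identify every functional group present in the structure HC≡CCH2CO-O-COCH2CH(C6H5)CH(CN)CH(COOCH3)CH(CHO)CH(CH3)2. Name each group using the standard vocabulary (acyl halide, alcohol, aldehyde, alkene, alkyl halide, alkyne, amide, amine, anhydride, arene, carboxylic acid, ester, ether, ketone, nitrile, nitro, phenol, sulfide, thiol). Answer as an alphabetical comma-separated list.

C≡C triple bond → alkyne.
two acyl groups sharing one oxygen, –C(=O)–O–C(=O)– → anhydride.
pendant –C6H5: benzene ring → arene.
pendant –C≡N: nitrile.
pendant –COOCH3: carbonyl C bonded to C and –OCH3 → ester.
pendant –CHO: carbonyl C bonded to C and H → aldehyde.

aldehyde, alkyne, anhydride, arene, ester, nitrile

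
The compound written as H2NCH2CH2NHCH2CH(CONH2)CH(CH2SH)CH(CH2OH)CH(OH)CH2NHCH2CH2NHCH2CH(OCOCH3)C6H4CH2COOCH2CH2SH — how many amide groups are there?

1

–NH2 on an sp³ carbon with no adjacent C=O → amine.
C–N–C with sp³ carbons and no adjacent C=O → amine (secondary).
pendant –CONH2: carbonyl C bonded to C and N → amide.
pendant –CH2SH → thiol.
pendant –CH2OH on an sp³ backbone C → alcohol.
–OH on an sp³ carbon → alcohol (secondary).
C–N–C with sp³ carbons and no adjacent C=O → amine (secondary).
C–N–C with sp³ carbons and no adjacent C=O → amine (secondary).
pendant –OC(=O)CH3: an acyloxy group → ester.
para-disubstituted benzene ring → arene.
–C(=O)–O–C with C on the carbonyl side → ester.
–SH on an sp³ carbon → thiol.
Amide appears at: CH(CONH2) → 1.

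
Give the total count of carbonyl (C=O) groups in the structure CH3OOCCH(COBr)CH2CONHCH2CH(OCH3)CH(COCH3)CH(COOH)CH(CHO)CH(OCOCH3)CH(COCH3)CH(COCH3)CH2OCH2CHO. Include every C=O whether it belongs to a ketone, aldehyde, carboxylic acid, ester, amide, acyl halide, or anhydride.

10

CH3OOC: ester, 1 C=O (running total 1).
CH(COBr): acyl halide, 1 C=O (running total 2).
CH2CONHCH2: amide, 1 C=O (running total 3).
CH(COCH3): ketone, 1 C=O (running total 4).
CH(COOH): carboxylic acid, 1 C=O (running total 5).
CH(CHO): aldehyde, 1 C=O (running total 6).
CH(OCOCH3): ester, 1 C=O (running total 7).
CH(COCH3): ketone, 1 C=O (running total 8).
CH(COCH3): ketone, 1 C=O (running total 9).
CHO: aldehyde, 1 C=O (running total 10).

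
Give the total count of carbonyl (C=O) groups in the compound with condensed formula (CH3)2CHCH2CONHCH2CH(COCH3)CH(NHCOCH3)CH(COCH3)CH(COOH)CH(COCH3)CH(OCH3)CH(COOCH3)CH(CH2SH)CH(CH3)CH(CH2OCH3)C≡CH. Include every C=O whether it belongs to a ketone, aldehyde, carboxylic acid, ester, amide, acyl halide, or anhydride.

7

CH2CONHCH2: amide, 1 C=O (running total 1).
CH(COCH3): ketone, 1 C=O (running total 2).
CH(NHCOCH3): amide, 1 C=O (running total 3).
CH(COCH3): ketone, 1 C=O (running total 4).
CH(COOH): carboxylic acid, 1 C=O (running total 5).
CH(COCH3): ketone, 1 C=O (running total 6).
CH(COOCH3): ester, 1 C=O (running total 7).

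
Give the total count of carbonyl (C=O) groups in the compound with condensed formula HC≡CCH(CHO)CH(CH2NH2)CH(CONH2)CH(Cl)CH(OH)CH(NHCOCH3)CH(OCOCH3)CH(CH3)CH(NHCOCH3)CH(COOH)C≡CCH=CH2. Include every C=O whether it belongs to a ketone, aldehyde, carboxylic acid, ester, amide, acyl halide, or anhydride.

6

CH(CHO): aldehyde, 1 C=O (running total 1).
CH(CONH2): amide, 1 C=O (running total 2).
CH(NHCOCH3): amide, 1 C=O (running total 3).
CH(OCOCH3): ester, 1 C=O (running total 4).
CH(NHCOCH3): amide, 1 C=O (running total 5).
CH(COOH): carboxylic acid, 1 C=O (running total 6).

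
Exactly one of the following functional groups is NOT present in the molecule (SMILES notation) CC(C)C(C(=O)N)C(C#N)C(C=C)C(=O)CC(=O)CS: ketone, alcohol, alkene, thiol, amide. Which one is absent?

alcohol

alkene: present (CH(CH=CH2) — pendant –CH=CH2: C=C double bond → alkene).
ketone: present (CO — –C(=O)– with carbon on both sides → ketone).
thiol: present (CH2SH — –SH on an sp³ carbon → thiol).
amide: present (CH(CONH2) — pendant –CONH2: carbonyl C bonded to C and N → amide).
alcohol: no segment matches this pattern.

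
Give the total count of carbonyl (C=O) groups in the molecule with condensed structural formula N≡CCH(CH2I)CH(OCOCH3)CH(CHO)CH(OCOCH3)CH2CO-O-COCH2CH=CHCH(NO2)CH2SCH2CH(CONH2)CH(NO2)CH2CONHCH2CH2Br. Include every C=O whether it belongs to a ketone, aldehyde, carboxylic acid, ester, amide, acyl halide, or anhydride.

7

CH(OCOCH3): ester, 1 C=O (running total 1).
CH(CHO): aldehyde, 1 C=O (running total 2).
CH(OCOCH3): ester, 1 C=O (running total 3).
CH2CO-O-COCH2: anhydride, 2 C=O (running total 5).
CH(CONH2): amide, 1 C=O (running total 6).
CH2CONHCH2: amide, 1 C=O (running total 7).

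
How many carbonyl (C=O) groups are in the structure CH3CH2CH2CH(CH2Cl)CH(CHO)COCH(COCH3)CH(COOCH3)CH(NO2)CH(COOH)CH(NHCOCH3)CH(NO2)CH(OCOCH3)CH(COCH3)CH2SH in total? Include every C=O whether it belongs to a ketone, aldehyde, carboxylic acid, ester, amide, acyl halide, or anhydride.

CH(CHO): aldehyde, 1 C=O (running total 1).
CO: ketone, 1 C=O (running total 2).
CH(COCH3): ketone, 1 C=O (running total 3).
CH(COOCH3): ester, 1 C=O (running total 4).
CH(COOH): carboxylic acid, 1 C=O (running total 5).
CH(NHCOCH3): amide, 1 C=O (running total 6).
CH(OCOCH3): ester, 1 C=O (running total 7).
CH(COCH3): ketone, 1 C=O (running total 8).

8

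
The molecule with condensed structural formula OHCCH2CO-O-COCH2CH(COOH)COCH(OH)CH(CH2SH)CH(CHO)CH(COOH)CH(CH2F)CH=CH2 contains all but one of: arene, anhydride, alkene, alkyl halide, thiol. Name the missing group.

arene

alkene: present (CH=CH2 — C=C double bond → alkene).
anhydride: present (CH2CO-O-COCH2 — two acyl groups sharing one oxygen, –C(=O)–O–C(=O)– → anhydride).
thiol: present (CH(CH2SH) — pendant –CH2SH → thiol).
alkyl halide: present (CH(CH2F) — pendant –CH2X: halogen on sp³ carbon → alkyl halide).
arene: no segment matches this pattern.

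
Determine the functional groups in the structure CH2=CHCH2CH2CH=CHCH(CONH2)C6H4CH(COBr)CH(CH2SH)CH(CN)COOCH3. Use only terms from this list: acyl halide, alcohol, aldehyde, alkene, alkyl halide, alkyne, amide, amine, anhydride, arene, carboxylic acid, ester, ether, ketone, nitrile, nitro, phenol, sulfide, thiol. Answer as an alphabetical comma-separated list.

acyl halide, alkene, amide, arene, ester, nitrile, thiol

C=C double bond → alkene.
C=C double bond → alkene.
pendant –CONH2: carbonyl C bonded to C and N → amide.
para-disubstituted benzene ring → arene.
pendant –C(=O)X: carbonyl C bonded to C and halogen → acyl halide.
pendant –CH2SH → thiol.
pendant –C≡N: nitrile.
–C(=O)OCH3: carbonyl C bonded to C and to –OCH3 → ester (not ketone + ether).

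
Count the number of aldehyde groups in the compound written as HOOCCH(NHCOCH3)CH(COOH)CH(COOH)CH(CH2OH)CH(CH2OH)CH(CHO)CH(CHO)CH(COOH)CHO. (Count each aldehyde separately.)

3

–COOH: carbonyl C bonded to –OH and C → carboxylic acid (the –OH is not a separate alcohol).
pendant –NHC(=O)CH3: N bonded to a carbonyl → amide (not amine).
pendant –COOH: carbonyl C bonded to C and –OH → carboxylic acid.
pendant –COOH: carbonyl C bonded to C and –OH → carboxylic acid.
pendant –CH2OH on an sp³ backbone C → alcohol.
pendant –CH2OH on an sp³ backbone C → alcohol.
pendant –CHO: carbonyl C bonded to C and H → aldehyde.
pendant –CHO: carbonyl C bonded to C and H → aldehyde.
pendant –COOH: carbonyl C bonded to C and –OH → carboxylic acid.
terminal –CHO: carbonyl C bonded to H and C → aldehyde.
Aldehyde appears at: CH(CHO), CH(CHO), CHO → 3.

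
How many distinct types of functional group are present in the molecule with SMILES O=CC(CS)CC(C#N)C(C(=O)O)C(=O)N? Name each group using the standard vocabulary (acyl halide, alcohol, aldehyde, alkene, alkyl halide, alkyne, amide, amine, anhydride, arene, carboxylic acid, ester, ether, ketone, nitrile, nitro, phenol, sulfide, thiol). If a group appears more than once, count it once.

5

terminal –CHO: carbonyl C bonded to H and C → aldehyde.
pendant –CH2SH → thiol.
pendant –C≡N: nitrile.
pendant –COOH: carbonyl C bonded to C and –OH → carboxylic acid.
–C(=O)NH2: carbonyl C bonded to C and to N → amide (the N is not a separate amine).
Distinct types present: aldehyde, amide, carboxylic acid, nitrile, thiol.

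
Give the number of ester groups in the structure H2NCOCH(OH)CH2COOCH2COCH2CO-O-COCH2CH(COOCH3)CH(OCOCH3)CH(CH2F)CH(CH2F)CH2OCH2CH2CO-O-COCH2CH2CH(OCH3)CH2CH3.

Reading the structure from left to right:
  H2NCO: –C(=O)NH2: carbonyl C bonded to C and to N → amide (the N is not a separate amine).
  CH(OH): –OH on an sp³ carbon → alcohol (secondary).
  CH2COOCH2: –C(=O)–O–C with C on the carbonyl side → ester.
  CO: –C(=O)– with carbon on both sides → ketone.
  CH2CO-O-COCH2: two acyl groups sharing one oxygen, –C(=O)–O–C(=O)– → anhydride.
  CH(COOCH3): pendant –COOCH3: carbonyl C bonded to C and –OCH3 → ester.
  CH(OCOCH3): pendant –OC(=O)CH3: an acyloxy group → ester.
  CH(CH2F): pendant –CH2X: halogen on sp³ carbon → alkyl halide.
  CH(CH2F): pendant –CH2X: halogen on sp³ carbon → alkyl halide.
  CH2OCH2: C–O–C with sp³ carbons on both sides and no adjacent C=O → ether.
  CH2CO-O-COCH2: two acyl groups sharing one oxygen, –C(=O)–O–C(=O)– → anhydride.
  CH(OCH3): pendant –OCH3: C–O–C with sp³ C, no adjacent C=O → ether.
Ester appears at: CH2COOCH2, CH(COOCH3), CH(OCOCH3) → 3.

3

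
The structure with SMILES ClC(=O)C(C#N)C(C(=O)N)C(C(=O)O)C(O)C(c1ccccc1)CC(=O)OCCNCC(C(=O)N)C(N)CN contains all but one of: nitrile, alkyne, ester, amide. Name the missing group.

amide: present (CH(CONH2) — pendant –CONH2: carbonyl C bonded to C and N → amide).
ester: present (CH2COOCH2 — –C(=O)–O–C with C on the carbonyl side → ester).
nitrile: present (CH(CN) — pendant –C≡N: nitrile).
alkyne: absent. In CH(CN), the triple bond is C≡N, not C≡C, so it is a nitrile.

alkyne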